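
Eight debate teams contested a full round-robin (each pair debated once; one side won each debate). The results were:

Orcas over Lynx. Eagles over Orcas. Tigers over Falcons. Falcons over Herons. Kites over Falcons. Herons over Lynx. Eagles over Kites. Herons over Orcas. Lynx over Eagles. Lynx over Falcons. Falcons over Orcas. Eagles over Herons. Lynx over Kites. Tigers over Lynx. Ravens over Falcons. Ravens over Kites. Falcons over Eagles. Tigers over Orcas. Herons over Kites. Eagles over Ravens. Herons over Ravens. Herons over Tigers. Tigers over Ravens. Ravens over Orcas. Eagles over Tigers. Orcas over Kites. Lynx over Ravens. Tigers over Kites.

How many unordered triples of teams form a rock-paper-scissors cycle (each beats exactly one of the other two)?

13

Win totals: Falcons 3, Lynx 4, Ravens 3, Tigers 5, Orcas 2, Kites 1, Herons 5, Eagles 5.
A team with w wins dominates both others in C(w,2) triples; summing gives 3 + 6 + 3 + 10 + 1 + 0 + 10 + 10 = 43 transitive triples.
Total triples C(8,3) = 56, so cyclic triples = 56 − 43 = 13.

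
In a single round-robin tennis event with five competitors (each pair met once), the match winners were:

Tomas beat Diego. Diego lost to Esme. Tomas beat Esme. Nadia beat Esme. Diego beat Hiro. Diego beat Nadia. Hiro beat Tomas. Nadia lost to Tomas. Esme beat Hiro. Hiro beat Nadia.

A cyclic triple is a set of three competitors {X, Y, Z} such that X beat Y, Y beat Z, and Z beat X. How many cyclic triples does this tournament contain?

Of the C(5,3) = 10 triples, the cyclic ones are: {Hiro, Esme, Tomas}; {Hiro, Esme, Nadia}; {Hiro, Diego, Tomas}; {Esme, Diego, Nadia}.
That is 4.

4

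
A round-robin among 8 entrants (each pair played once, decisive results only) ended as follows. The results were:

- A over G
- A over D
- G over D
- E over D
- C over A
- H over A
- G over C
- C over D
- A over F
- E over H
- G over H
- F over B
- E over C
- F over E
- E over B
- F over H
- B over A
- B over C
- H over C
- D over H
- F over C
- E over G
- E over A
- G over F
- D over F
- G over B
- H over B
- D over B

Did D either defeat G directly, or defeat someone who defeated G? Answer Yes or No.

D did not beat G directly.
D beat B, F, H, but each of them lost to G. No two-step path.

No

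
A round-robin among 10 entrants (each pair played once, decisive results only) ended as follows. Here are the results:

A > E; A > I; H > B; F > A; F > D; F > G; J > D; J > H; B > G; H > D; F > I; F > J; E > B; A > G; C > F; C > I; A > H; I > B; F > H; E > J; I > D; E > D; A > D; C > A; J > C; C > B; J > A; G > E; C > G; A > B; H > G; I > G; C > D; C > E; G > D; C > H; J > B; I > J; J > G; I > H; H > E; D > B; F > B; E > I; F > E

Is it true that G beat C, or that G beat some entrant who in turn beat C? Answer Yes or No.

No

G did not beat C directly.
G beat D, E, but each of them lost to C. No two-step path.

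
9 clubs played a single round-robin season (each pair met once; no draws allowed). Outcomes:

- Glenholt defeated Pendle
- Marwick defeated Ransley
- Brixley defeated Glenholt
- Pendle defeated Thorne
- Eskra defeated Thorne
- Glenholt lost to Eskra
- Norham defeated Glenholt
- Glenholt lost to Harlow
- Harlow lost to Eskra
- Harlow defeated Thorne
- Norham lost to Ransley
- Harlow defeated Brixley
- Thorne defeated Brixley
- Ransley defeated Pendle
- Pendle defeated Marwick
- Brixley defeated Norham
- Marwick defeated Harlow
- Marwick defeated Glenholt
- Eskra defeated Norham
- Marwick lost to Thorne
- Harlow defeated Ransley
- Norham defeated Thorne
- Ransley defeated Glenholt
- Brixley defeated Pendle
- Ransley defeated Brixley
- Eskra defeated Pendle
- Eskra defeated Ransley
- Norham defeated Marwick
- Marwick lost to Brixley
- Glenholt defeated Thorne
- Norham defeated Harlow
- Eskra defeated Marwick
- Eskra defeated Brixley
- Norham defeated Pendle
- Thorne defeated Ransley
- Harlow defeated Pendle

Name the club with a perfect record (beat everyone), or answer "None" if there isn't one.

Eskra has 8 wins out of 8 opponents — a perfect record.

Eskra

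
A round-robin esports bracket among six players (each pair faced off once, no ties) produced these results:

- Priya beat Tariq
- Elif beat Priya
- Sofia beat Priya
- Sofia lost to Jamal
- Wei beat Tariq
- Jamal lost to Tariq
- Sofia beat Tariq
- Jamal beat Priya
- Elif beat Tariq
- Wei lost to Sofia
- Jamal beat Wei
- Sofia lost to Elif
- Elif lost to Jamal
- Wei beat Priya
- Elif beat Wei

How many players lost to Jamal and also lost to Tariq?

Jamal beat: Wei, Priya, Sofia, Elif.
Tariq beat: Jamal.
No one was beaten by both.

0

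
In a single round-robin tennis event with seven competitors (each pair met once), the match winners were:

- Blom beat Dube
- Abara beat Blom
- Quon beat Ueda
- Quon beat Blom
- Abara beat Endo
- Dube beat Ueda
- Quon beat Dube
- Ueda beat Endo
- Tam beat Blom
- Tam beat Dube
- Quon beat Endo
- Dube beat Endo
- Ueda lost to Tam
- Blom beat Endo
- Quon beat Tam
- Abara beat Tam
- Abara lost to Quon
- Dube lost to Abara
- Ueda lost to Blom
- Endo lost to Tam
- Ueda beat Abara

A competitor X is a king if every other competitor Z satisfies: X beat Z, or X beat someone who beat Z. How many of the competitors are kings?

Quon reaches everyone (king).
Blom cannot reach Quon, Tam in two steps.
Abara cannot reach Quon in two steps.
Endo cannot reach Quon, Blom, Abara, Ueda, Dube, Tam in two steps.
Ueda cannot reach Quon in two steps.
Dube cannot reach Quon, Blom, Tam in two steps.
Tam cannot reach Quon in two steps.
Kings: Quon — 1.

1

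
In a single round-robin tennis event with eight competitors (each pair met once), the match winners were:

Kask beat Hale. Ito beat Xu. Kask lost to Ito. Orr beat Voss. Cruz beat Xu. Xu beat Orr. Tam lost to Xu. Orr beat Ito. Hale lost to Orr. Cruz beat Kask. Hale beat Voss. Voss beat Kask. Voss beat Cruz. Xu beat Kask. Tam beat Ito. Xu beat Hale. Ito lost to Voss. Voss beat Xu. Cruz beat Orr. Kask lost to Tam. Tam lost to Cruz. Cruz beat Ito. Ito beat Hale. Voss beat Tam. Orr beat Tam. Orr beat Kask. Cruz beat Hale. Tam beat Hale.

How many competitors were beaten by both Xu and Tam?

Xu beat: Orr, Hale, Tam, Kask.
Tam beat: Hale, Ito, Kask.
Both beat: Hale, Kask — 2.

2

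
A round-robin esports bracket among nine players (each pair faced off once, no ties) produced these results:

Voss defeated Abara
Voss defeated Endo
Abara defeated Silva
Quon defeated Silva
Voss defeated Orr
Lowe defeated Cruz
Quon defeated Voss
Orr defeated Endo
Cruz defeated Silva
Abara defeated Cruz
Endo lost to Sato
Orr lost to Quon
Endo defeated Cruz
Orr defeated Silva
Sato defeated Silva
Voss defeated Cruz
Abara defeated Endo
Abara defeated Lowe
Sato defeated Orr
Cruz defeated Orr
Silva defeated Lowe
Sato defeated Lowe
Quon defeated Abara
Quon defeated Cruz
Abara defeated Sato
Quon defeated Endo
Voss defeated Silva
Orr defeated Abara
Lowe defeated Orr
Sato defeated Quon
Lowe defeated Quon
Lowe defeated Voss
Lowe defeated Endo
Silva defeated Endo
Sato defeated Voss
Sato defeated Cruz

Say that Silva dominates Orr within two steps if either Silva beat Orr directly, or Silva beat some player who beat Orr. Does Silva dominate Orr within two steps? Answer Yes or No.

Yes

Silva did not beat Orr directly.
Silva beat Endo, Lowe. Of those, Lowe beat Orr.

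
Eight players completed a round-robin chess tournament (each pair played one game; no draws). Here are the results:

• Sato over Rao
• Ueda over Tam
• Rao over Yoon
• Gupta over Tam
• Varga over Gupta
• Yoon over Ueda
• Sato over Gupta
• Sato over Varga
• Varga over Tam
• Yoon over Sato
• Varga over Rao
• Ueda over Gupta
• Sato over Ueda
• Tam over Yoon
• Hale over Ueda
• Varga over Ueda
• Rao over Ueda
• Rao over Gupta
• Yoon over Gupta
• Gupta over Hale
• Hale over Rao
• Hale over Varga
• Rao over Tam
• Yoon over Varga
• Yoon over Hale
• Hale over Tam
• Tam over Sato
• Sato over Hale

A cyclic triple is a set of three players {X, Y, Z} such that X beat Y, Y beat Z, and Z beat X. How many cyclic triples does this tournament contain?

Win totals: Gupta 2, Hale 4, Yoon 5, Sato 5, Rao 4, Tam 2, Ueda 2, Varga 4.
A player with w wins dominates both others in C(w,2) triples; summing gives 1 + 6 + 10 + 10 + 6 + 1 + 1 + 6 = 41 transitive triples.
Total triples C(8,3) = 56, so cyclic triples = 56 − 41 = 15.

15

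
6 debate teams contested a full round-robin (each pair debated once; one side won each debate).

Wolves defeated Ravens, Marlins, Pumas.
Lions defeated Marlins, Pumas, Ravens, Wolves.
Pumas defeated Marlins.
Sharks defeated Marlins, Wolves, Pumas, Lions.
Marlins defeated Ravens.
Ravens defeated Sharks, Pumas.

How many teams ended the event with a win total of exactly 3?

1

Win totals: Marlins 1, Wolves 3, Lions 4, Pumas 1, Sharks 4, Ravens 2.
Exactly 3: Wolves — 1 team.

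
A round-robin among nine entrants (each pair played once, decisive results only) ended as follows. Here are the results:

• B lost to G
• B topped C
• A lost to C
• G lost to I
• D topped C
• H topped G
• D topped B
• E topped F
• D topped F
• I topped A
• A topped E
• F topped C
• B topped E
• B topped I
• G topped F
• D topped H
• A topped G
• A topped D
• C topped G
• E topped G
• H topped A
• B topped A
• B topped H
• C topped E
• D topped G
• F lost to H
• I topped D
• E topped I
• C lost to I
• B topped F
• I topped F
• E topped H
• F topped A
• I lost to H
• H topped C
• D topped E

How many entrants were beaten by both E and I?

E beat: F, G, H, I.
I beat: A, C, D, F, G.
Both beat: F, G — 2.

2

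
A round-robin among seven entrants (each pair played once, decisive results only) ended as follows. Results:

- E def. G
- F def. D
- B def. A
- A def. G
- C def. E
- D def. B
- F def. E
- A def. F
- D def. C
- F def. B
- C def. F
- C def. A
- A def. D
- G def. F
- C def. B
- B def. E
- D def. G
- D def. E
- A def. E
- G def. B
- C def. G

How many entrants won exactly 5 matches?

1

Win totals: A 4, B 2, C 5, D 4, E 1, F 3, G 2.
Exactly 5: C — 1 entrant.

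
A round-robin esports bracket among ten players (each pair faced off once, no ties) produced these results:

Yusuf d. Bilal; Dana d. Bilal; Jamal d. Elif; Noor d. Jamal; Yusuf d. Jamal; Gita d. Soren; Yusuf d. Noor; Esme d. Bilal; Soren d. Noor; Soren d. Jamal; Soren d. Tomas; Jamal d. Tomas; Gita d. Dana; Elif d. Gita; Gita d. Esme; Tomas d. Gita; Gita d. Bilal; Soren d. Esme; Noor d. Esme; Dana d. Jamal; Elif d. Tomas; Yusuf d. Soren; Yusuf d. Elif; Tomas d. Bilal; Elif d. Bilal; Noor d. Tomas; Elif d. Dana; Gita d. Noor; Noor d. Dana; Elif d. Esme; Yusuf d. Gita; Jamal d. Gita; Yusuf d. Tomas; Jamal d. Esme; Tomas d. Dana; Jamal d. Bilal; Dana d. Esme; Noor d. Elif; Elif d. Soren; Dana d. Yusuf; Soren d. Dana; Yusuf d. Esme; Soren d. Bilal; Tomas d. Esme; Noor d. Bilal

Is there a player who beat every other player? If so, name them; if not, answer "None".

None

Highest win total is Yusuf with 8 (out of 9 possible).
Yusuf lost to Dana, so no player went undefeated.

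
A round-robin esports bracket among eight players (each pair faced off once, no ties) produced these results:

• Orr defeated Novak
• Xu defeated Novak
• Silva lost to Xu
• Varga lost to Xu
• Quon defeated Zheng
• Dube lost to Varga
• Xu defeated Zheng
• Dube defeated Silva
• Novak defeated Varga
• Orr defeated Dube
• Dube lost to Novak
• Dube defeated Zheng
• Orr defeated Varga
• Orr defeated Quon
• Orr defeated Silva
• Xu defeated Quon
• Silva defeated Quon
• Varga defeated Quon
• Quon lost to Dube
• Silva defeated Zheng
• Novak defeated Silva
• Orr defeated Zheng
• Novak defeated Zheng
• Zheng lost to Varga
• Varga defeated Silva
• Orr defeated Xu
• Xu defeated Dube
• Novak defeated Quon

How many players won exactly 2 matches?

1

Win totals: Zheng 0, Varga 4, Orr 7, Quon 1, Novak 5, Xu 6, Silva 2, Dube 3.
Exactly 2: Silva — 1 player.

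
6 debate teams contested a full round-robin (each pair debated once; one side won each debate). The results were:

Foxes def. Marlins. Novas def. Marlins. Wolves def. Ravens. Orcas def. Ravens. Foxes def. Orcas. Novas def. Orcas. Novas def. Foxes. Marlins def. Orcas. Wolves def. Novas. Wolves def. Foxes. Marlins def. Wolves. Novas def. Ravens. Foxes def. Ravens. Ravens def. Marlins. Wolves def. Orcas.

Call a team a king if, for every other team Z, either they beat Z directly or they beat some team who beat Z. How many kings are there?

Wolves reaches everyone (king).
Marlins reaches everyone (king).
Ravens cannot reach Novas, Foxes in two steps.
Novas reaches everyone (king).
Orcas cannot reach Wolves, Novas, Foxes in two steps.
Foxes cannot reach Novas in two steps.
Kings: Wolves, Marlins, Novas — 3.

3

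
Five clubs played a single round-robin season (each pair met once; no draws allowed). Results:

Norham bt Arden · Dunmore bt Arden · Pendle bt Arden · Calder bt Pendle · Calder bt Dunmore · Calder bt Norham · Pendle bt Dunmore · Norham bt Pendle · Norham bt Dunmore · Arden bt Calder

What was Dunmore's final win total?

1

Dunmore's results: beat Arden; lost to Calder, Pendle, Norham.
That is 1 win.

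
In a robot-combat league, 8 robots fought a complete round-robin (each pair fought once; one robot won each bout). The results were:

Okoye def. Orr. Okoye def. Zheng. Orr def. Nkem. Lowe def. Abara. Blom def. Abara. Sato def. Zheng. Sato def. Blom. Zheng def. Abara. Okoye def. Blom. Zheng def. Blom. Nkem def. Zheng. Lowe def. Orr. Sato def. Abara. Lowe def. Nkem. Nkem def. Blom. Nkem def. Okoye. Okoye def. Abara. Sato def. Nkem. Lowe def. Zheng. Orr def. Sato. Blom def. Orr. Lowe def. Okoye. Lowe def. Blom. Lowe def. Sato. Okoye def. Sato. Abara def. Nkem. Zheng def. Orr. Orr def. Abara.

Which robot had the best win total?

Lowe

Win totals: Nkem 3, Orr 3, Sato 4, Blom 2, Abara 1, Lowe 7, Zheng 3, Okoye 5.
Lowe leads with 7 wins (next highest: 5).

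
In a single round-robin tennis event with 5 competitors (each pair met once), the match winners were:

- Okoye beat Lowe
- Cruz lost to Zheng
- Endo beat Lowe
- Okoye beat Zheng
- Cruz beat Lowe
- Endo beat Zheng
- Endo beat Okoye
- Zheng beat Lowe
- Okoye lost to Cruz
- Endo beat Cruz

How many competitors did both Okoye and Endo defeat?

2

Okoye beat: Lowe, Zheng.
Endo beat: Okoye, Lowe, Zheng, Cruz.
Both beat: Lowe, Zheng — 2.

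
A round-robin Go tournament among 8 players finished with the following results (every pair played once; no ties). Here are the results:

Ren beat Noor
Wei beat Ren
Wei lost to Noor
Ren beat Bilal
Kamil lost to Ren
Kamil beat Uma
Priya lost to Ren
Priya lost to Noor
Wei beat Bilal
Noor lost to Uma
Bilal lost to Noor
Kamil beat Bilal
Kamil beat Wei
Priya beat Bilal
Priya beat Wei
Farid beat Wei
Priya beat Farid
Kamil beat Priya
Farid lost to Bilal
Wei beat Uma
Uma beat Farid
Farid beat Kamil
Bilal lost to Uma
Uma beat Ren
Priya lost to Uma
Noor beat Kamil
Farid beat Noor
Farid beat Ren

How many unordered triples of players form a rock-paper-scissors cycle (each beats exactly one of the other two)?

Win totals: Uma 5, Farid 4, Kamil 4, Priya 3, Wei 3, Bilal 1, Ren 4, Noor 4.
A player with w wins dominates both others in C(w,2) triples; summing gives 10 + 6 + 6 + 3 + 3 + 0 + 6 + 6 = 40 transitive triples.
Total triples C(8,3) = 56, so cyclic triples = 56 − 40 = 16.

16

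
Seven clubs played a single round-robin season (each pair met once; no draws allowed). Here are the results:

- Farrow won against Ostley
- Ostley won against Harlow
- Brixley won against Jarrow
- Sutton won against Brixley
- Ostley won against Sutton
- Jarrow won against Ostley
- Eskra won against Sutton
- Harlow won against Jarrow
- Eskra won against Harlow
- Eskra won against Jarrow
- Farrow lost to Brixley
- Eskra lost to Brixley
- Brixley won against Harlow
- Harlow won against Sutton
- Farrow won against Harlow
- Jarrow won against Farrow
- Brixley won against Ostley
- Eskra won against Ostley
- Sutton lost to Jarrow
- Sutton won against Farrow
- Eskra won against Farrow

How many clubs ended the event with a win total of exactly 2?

Win totals: Eskra 5, Farrow 2, Ostley 2, Sutton 2, Brixley 5, Jarrow 3, Harlow 2.
Exactly 2: Farrow, Ostley, Sutton, Harlow — 4 clubs.

4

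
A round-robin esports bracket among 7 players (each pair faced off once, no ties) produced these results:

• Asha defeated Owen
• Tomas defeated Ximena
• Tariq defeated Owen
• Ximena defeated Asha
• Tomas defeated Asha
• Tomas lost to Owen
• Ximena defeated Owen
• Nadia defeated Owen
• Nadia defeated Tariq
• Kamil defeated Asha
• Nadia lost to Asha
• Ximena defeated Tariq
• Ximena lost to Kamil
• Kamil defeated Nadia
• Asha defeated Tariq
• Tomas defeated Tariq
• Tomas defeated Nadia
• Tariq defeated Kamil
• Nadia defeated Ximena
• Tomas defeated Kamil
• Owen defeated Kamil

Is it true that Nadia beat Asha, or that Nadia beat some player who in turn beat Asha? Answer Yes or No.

Nadia did not beat Asha directly.
Nadia beat Owen, Ximena, Tariq. Of those, Ximena beat Asha.

Yes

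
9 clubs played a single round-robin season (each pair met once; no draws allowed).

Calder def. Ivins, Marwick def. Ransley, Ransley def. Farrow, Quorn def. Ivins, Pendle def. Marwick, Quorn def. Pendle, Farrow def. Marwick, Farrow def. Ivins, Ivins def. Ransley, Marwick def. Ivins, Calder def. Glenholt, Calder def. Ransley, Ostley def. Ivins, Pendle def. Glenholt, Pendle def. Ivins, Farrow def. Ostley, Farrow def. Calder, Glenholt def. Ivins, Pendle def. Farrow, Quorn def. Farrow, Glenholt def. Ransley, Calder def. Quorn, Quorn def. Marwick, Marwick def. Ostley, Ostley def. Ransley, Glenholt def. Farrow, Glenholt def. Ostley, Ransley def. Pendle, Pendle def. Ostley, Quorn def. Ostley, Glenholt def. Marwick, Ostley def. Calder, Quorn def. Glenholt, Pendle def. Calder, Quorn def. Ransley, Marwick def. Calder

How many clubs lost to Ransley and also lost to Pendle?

Ransley beat: Pendle, Farrow.
Pendle beat: Marwick, Ostley, Farrow, Calder, Ivins, Glenholt.
Both beat: Farrow — 1.

1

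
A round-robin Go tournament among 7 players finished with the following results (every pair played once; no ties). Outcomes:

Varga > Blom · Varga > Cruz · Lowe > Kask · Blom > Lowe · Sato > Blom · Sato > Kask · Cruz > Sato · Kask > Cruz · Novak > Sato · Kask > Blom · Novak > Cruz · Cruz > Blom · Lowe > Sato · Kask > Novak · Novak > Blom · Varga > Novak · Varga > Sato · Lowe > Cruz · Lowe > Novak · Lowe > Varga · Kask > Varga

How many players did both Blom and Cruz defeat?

0

Blom beat: Lowe.
Cruz beat: Sato, Blom.
No one was beaten by both.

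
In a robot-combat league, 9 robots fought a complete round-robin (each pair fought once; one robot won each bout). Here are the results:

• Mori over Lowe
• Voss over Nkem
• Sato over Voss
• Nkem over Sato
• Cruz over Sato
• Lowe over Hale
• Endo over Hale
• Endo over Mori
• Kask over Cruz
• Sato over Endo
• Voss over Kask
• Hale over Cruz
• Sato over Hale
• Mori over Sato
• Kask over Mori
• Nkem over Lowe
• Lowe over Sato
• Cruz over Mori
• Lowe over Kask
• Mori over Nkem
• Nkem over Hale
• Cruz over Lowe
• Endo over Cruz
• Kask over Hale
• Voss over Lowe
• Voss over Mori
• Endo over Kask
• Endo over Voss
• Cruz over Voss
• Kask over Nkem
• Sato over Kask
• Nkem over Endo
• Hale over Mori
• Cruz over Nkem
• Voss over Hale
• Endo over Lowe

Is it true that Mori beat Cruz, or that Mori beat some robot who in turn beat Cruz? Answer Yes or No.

No

Mori did not beat Cruz directly.
Mori beat Nkem, Lowe, Sato, but each of them lost to Cruz. No two-step path.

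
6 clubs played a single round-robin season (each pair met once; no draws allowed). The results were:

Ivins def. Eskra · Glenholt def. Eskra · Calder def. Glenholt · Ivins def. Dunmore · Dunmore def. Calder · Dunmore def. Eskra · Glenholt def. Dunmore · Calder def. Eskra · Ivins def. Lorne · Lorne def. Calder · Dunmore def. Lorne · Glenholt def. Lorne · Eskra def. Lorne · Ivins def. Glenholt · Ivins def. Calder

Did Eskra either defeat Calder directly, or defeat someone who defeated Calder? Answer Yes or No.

Yes

Eskra did not beat Calder directly.
Eskra beat Lorne. Of those, Lorne beat Calder.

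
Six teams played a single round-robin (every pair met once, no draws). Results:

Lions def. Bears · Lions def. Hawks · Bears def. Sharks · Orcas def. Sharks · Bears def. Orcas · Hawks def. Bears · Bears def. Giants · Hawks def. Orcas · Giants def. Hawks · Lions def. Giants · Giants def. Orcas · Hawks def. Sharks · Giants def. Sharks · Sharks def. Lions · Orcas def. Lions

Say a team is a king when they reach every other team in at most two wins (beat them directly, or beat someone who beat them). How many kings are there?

5

Sharks cannot reach Orcas in two steps.
Hawks reaches everyone (king).
Lions reaches everyone (king).
Orcas reaches everyone (king).
Bears reaches everyone (king).
Giants reaches everyone (king).
Kings: Hawks, Lions, Orcas, Bears, Giants — 5.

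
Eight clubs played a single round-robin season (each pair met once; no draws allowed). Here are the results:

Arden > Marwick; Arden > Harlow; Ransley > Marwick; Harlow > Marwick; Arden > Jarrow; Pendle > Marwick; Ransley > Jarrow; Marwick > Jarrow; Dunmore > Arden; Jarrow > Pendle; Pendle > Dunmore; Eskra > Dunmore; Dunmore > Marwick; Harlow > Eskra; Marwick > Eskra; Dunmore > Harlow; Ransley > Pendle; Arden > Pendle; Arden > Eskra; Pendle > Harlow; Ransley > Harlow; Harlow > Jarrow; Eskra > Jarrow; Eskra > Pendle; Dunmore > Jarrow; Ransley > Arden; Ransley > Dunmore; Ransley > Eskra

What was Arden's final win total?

5

Arden's results: beat Jarrow, Harlow, Eskra, Marwick, Pendle; lost to Dunmore, Ransley.
That is 5 wins.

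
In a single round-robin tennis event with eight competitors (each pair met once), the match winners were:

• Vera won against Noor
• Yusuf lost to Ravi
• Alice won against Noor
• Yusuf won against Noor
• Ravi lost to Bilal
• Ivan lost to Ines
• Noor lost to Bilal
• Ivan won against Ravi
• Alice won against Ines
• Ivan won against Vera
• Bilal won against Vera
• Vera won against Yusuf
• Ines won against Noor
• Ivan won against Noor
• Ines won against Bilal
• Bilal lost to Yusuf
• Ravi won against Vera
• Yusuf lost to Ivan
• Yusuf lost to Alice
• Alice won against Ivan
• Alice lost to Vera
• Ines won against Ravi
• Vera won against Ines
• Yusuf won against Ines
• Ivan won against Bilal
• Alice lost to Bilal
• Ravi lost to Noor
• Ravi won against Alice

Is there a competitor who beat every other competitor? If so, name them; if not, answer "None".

None

Highest win total is Ivan with 5 (out of 7 possible).
Ivan lost to Ines, Alice, so no competitor went undefeated.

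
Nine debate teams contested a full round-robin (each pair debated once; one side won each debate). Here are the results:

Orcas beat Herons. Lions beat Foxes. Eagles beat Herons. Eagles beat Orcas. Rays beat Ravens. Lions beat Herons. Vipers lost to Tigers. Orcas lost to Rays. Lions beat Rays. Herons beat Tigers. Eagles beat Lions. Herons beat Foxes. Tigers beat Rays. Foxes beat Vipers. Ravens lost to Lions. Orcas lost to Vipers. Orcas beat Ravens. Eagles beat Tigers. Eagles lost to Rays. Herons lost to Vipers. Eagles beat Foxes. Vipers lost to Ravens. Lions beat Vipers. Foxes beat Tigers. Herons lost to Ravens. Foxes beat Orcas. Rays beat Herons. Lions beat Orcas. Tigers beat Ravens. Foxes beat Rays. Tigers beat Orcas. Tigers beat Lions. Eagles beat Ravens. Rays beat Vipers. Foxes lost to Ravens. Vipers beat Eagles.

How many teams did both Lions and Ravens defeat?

Lions beat: Orcas, Herons, Rays, Foxes, Vipers, Ravens.
Ravens beat: Herons, Foxes, Vipers.
Both beat: Herons, Foxes, Vipers — 3.

3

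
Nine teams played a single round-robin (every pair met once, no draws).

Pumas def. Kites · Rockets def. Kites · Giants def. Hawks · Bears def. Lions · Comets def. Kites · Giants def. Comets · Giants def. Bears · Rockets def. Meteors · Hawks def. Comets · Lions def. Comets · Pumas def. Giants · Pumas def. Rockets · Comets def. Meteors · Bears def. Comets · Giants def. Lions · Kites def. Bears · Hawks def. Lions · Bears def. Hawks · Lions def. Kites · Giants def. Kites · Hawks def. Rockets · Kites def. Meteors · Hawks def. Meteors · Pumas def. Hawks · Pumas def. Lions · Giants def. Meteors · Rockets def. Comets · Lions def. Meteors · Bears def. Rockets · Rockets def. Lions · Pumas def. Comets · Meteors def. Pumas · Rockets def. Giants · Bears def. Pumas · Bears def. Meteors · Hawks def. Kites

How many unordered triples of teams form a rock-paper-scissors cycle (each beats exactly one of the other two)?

Win totals: Rockets 5, Comets 2, Hawks 5, Giants 6, Kites 2, Lions 3, Bears 6, Pumas 6, Meteors 1.
A team with w wins dominates both others in C(w,2) triples; summing gives 10 + 1 + 10 + 15 + 1 + 3 + 15 + 15 + 0 = 70 transitive triples.
Total triples C(9,3) = 84, so cyclic triples = 84 − 70 = 14.

14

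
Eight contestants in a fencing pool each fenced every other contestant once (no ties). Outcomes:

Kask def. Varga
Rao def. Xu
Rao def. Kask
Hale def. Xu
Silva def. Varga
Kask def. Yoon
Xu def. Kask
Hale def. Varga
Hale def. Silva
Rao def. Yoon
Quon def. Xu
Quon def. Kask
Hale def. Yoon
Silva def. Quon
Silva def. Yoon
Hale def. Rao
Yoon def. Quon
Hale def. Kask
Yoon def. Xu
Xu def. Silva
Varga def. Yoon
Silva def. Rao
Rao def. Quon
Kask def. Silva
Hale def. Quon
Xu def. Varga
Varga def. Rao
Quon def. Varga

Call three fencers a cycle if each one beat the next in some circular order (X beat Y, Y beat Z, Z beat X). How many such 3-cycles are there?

Win totals: Silva 4, Kask 3, Yoon 2, Varga 2, Xu 3, Rao 4, Quon 3, Hale 7.
A fencer with w wins dominates both others in C(w,2) triples; summing gives 6 + 3 + 1 + 1 + 3 + 6 + 3 + 21 = 44 transitive triples.
Total triples C(8,3) = 56, so cyclic triples = 56 − 44 = 12.

12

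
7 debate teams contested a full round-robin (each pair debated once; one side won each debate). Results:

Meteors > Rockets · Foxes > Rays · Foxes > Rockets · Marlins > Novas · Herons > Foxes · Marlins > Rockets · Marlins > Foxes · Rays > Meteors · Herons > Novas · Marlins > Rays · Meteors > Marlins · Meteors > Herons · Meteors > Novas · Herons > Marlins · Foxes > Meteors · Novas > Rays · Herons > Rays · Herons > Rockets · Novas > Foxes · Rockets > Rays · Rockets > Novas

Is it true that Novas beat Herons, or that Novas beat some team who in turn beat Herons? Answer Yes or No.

Novas did not beat Herons directly.
Novas beat Rays, Foxes, but each of them lost to Herons. No two-step path.

No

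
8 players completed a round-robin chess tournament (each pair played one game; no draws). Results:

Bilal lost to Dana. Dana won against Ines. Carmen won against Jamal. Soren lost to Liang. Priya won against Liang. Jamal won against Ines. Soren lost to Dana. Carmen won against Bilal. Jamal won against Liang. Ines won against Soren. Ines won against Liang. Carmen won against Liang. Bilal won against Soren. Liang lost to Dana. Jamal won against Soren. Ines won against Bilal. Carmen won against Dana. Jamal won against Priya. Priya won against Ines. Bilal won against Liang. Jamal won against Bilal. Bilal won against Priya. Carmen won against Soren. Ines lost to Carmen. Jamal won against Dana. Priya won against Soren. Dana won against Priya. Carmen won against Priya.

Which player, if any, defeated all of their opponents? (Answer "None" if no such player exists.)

Carmen

Carmen has 7 wins out of 7 opponents — a perfect record.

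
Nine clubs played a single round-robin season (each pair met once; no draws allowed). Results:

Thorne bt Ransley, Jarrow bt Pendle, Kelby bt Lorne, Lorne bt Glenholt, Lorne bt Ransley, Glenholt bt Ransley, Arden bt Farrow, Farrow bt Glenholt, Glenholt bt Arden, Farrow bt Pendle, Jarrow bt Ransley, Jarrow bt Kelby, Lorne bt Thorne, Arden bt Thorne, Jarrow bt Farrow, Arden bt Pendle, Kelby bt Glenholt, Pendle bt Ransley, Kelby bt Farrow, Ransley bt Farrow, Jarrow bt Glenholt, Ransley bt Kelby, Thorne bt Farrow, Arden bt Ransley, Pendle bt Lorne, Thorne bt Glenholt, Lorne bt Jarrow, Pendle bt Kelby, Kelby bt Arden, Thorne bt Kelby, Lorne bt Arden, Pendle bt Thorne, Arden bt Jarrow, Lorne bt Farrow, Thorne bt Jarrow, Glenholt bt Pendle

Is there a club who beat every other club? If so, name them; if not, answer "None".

Highest win total is Lorne with 6 (out of 8 possible).
Lorne lost to Kelby, Pendle, so no club went undefeated.

None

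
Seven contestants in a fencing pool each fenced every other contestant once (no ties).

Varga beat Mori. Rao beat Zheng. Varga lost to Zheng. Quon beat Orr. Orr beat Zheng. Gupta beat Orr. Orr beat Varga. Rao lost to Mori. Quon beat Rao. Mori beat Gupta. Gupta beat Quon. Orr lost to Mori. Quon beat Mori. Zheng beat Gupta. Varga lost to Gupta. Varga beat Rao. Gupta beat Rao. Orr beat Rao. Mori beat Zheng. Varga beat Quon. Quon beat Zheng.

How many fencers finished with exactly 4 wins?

Win totals: Varga 3, Mori 4, Rao 1, Gupta 4, Zheng 2, Orr 3, Quon 4.
Exactly 4: Mori, Gupta, Quon — 3 fencers.

3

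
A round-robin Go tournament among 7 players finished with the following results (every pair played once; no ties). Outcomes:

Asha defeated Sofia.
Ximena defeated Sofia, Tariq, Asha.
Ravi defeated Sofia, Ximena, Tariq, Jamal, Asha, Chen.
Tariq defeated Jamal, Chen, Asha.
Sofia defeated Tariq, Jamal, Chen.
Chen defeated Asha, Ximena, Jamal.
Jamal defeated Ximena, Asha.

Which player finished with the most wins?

Ravi

Win totals: Asha 1, Ximena 3, Ravi 6, Tariq 3, Sofia 3, Chen 3, Jamal 2.
Ravi leads with 6 wins (next highest: 3).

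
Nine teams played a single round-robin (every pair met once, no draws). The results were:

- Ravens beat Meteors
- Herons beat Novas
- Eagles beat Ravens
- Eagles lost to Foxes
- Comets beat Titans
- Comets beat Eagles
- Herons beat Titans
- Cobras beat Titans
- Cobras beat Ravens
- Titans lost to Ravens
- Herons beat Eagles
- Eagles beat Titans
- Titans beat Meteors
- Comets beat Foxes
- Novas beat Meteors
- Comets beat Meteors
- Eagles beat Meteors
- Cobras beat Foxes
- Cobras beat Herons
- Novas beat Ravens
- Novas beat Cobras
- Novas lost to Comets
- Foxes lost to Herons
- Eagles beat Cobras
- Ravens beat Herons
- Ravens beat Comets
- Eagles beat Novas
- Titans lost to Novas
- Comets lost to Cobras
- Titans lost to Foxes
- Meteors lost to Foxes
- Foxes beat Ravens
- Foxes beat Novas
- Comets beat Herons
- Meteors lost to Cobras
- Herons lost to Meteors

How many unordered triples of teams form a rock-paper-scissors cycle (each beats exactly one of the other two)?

Win totals: Herons 4, Ravens 4, Novas 4, Cobras 6, Eagles 5, Comets 6, Foxes 5, Meteors 1, Titans 1.
A team with w wins dominates both others in C(w,2) triples; summing gives 6 + 6 + 6 + 15 + 10 + 15 + 10 + 0 + 0 = 68 transitive triples.
Total triples C(9,3) = 84, so cyclic triples = 84 − 68 = 16.

16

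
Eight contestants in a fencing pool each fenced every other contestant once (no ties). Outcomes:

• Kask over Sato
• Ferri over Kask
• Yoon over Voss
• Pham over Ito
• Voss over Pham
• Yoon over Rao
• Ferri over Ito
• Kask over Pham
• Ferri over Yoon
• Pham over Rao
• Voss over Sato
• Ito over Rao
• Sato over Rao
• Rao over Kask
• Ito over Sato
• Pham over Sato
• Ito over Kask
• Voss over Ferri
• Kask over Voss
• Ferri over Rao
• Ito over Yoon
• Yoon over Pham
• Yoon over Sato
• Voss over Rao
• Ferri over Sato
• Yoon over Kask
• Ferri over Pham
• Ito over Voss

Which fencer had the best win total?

Ferri

Win totals: Ferri 6, Pham 3, Kask 3, Yoon 5, Ito 5, Voss 4, Sato 1, Rao 1.
Ferri leads with 6 wins (next highest: 5).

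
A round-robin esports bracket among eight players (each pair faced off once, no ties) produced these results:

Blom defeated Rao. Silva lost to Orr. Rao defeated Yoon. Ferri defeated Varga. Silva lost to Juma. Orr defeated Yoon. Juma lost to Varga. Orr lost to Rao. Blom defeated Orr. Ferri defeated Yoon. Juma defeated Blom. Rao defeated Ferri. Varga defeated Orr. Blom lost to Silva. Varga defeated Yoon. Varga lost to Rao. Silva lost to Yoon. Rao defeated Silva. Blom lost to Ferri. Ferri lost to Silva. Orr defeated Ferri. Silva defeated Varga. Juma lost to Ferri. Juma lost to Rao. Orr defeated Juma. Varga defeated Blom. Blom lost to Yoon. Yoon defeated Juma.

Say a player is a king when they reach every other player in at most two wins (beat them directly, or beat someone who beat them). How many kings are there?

Silva reaches everyone (king).
Juma cannot reach Yoon in two steps.
Rao reaches everyone (king).
Varga reaches everyone (king).
Blom reaches everyone (king).
Ferri reaches everyone (king).
Orr cannot reach Rao in two steps.
Yoon reaches everyone (king).
Kings: Silva, Rao, Varga, Blom, Ferri, Yoon — 6.

6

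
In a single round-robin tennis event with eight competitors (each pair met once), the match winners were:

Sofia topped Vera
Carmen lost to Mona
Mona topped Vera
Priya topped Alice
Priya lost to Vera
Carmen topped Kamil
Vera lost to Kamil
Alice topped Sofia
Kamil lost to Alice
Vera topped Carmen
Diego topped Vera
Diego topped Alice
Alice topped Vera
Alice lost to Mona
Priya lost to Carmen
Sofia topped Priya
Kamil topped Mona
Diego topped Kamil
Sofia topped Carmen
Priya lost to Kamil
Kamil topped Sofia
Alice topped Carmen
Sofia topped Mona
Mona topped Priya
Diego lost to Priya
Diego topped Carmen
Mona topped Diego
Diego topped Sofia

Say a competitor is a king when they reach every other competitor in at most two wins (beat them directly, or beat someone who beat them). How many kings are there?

Alice cannot reach Diego in two steps.
Carmen reaches everyone (king).
Mona reaches everyone (king).
Diego reaches everyone (king).
Sofia reaches everyone (king).
Kamil reaches everyone (king).
Priya cannot reach Mona in two steps.
Vera cannot reach Mona, Sofia in two steps.
Kings: Carmen, Mona, Diego, Sofia, Kamil — 5.

5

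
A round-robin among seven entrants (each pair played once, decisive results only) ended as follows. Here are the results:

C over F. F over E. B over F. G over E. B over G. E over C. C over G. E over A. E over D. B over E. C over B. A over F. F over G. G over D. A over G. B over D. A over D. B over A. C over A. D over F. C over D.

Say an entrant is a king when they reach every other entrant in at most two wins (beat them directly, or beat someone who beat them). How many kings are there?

3

A cannot reach B, C in two steps.
B reaches everyone (king).
C reaches everyone (king).
D cannot reach A, B, C in two steps.
E reaches everyone (king).
F cannot reach B in two steps.
G cannot reach B in two steps.
Kings: B, C, E — 3.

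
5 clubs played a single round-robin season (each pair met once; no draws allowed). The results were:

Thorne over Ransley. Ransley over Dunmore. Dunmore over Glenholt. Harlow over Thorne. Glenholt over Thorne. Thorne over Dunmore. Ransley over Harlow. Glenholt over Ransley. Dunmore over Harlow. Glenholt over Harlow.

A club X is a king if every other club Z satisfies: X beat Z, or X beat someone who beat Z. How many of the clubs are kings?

4

Dunmore reaches everyone (king).
Thorne reaches everyone (king).
Harlow cannot reach Glenholt in two steps.
Ransley reaches everyone (king).
Glenholt reaches everyone (king).
Kings: Dunmore, Thorne, Ransley, Glenholt — 4.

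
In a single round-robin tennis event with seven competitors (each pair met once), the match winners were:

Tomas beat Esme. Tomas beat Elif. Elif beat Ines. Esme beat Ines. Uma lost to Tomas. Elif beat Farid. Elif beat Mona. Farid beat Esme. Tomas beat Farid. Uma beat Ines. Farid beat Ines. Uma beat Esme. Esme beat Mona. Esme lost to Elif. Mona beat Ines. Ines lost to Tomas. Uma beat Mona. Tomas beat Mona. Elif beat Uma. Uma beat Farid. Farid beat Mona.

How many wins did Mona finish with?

Mona's results: beat Ines; lost to Tomas, Elif, Esme, Farid, Uma.
That is 1 win.

1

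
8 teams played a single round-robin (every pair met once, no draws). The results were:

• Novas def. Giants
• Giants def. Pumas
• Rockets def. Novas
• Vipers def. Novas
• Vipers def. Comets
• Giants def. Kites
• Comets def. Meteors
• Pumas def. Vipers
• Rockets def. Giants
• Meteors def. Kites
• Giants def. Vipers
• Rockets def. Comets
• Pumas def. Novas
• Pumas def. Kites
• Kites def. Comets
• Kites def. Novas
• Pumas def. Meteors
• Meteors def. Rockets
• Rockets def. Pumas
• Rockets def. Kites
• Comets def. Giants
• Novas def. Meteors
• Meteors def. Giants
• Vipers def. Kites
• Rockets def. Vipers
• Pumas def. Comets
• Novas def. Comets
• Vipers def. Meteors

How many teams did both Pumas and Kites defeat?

2

Pumas beat: Comets, Vipers, Meteors, Kites, Novas.
Kites beat: Comets, Novas.
Both beat: Comets, Novas — 2.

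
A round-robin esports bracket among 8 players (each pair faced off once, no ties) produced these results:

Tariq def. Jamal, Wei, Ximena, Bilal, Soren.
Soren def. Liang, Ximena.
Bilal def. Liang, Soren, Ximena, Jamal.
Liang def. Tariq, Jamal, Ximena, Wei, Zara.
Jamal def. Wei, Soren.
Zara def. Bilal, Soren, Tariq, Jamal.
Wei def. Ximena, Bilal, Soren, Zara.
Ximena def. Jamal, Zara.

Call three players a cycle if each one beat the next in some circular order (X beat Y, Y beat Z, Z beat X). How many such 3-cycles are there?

15

Win totals: Tariq 5, Ximena 2, Zara 4, Liang 5, Jamal 2, Soren 2, Wei 4, Bilal 4.
A player with w wins dominates both others in C(w,2) triples; summing gives 10 + 1 + 6 + 10 + 1 + 1 + 6 + 6 = 41 transitive triples.
Total triples C(8,3) = 56, so cyclic triples = 56 − 41 = 15.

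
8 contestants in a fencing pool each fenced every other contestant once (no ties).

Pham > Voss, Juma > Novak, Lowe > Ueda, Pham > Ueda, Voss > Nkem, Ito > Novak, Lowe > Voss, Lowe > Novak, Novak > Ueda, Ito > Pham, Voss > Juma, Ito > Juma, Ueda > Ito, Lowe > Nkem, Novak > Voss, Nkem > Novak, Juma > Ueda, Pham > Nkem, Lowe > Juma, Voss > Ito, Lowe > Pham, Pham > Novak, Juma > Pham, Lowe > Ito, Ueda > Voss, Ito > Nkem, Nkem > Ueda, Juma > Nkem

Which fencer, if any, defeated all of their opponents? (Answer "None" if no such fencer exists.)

Lowe

Lowe has 7 wins out of 7 opponents — a perfect record.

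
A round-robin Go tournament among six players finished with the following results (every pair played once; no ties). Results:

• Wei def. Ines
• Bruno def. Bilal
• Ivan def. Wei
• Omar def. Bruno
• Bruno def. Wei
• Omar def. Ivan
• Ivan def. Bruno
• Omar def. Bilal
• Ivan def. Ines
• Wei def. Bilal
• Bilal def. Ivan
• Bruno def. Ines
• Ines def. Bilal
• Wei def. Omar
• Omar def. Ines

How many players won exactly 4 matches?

1

Win totals: Omar 4, Ines 1, Bruno 3, Wei 3, Ivan 3, Bilal 1.
Exactly 4: Omar — 1 player.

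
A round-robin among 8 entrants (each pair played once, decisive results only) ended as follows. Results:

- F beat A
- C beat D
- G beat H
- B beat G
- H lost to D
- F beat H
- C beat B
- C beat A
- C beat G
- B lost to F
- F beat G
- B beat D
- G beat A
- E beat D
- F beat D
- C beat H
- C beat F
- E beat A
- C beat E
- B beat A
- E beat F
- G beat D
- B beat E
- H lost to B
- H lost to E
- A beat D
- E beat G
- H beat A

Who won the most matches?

C

Win totals: A 1, B 5, C 7, D 1, E 5, F 5, G 3, H 1.
C leads with 7 wins (next highest: 5).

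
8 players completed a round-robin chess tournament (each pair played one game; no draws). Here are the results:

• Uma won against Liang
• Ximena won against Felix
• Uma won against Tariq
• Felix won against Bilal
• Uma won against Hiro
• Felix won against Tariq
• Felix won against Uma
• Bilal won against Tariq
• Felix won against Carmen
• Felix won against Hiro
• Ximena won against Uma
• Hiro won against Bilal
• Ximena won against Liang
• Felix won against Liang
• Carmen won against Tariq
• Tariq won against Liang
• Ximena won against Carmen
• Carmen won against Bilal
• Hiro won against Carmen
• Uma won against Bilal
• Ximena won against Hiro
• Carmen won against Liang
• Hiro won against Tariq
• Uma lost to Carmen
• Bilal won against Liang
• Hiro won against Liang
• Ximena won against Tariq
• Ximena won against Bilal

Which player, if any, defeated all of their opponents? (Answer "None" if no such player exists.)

Ximena

Ximena has 7 wins out of 7 opponents — a perfect record.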